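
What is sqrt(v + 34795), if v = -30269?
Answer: sqrt(4526) ≈ 67.276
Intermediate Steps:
sqrt(v + 34795) = sqrt(-30269 + 34795) = sqrt(4526)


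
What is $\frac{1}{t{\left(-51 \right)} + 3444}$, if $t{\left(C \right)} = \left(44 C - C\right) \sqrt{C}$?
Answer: $\frac{1148}{85710945} + \frac{731 i \sqrt{51}}{85710945} \approx 1.3394 \cdot 10^{-5} + 6.0907 \cdot 10^{-5} i$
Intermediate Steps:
$t{\left(C \right)} = 43 C^{\frac{3}{2}}$ ($t{\left(C \right)} = 43 C \sqrt{C} = 43 C^{\frac{3}{2}}$)
$\frac{1}{t{\left(-51 \right)} + 3444} = \frac{1}{43 \left(-51\right)^{\frac{3}{2}} + 3444} = \frac{1}{43 \left(- 51 i \sqrt{51}\right) + 3444} = \frac{1}{- 2193 i \sqrt{51} + 3444} = \frac{1}{3444 - 2193 i \sqrt{51}}$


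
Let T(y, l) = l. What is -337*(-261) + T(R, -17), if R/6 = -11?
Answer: 87940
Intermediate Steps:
R = -66 (R = 6*(-11) = -66)
-337*(-261) + T(R, -17) = -337*(-261) - 17 = 87957 - 17 = 87940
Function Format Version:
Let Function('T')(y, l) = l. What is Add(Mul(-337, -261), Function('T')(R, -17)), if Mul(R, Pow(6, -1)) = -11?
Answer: 87940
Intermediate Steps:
R = -66 (R = Mul(6, -11) = -66)
Add(Mul(-337, -261), Function('T')(R, -17)) = Add(Mul(-337, -261), -17) = Add(87957, -17) = 87940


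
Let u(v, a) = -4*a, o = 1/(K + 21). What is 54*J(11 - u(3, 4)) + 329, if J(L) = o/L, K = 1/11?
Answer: 38175/116 ≈ 329.09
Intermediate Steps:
K = 1/11 ≈ 0.090909
o = 11/232 (o = 1/(1/11 + 21) = 1/(232/11) = 11/232 ≈ 0.047414)
J(L) = 11/(232*L)
54*J(11 - u(3, 4)) + 329 = 54*(11/(232*(11 - (-4)*4))) + 329 = 54*(11/(232*(11 - 1*(-16)))) + 329 = 54*(11/(232*(11 + 16))) + 329 = 54*((11/232)/27) + 329 = 54*((11/232)*(1/27)) + 329 = 54*(11/6264) + 329 = 11/116 + 329 = 38175/116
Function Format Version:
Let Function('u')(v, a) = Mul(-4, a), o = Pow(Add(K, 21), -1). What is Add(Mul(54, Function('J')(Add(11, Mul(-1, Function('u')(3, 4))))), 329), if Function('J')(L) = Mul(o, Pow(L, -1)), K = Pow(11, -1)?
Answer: Rational(38175, 116) ≈ 329.09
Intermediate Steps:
K = Rational(1, 11) ≈ 0.090909
o = Rational(11, 232) (o = Pow(Add(Rational(1, 11), 21), -1) = Pow(Rational(232, 11), -1) = Rational(11, 232) ≈ 0.047414)
Function('J')(L) = Mul(Rational(11, 232), Pow(L, -1))
Add(Mul(54, Function('J')(Add(11, Mul(-1, Function('u')(3, 4))))), 329) = Add(Mul(54, Mul(Rational(11, 232), Pow(Add(11, Mul(-1, Mul(-4, 4))), -1))), 329) = Add(Mul(54, Mul(Rational(11, 232), Pow(Add(11, Mul(-1, -16)), -1))), 329) = Add(Mul(54, Mul(Rational(11, 232), Pow(Add(11, 16), -1))), 329) = Add(Mul(54, Mul(Rational(11, 232), Pow(27, -1))), 329) = Add(Mul(54, Mul(Rational(11, 232), Rational(1, 27))), 329) = Add(Mul(54, Rational(11, 6264)), 329) = Add(Rational(11, 116), 329) = Rational(38175, 116)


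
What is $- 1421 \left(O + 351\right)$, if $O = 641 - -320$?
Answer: $-1864352$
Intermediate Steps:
$O = 961$ ($O = 641 + 320 = 961$)
$- 1421 \left(O + 351\right) = - 1421 \left(961 + 351\right) = \left(-1421\right) 1312 = -1864352$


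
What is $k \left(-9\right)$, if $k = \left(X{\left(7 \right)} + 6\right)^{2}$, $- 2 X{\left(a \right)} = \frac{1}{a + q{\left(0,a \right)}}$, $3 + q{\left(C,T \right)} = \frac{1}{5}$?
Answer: $- \frac{61009}{196} \approx -311.27$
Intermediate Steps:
$q{\left(C,T \right)} = - \frac{14}{5}$ ($q{\left(C,T \right)} = -3 + \frac{1}{5} = - \frac{14}{5}$)
$X{\left(a \right)} = - \frac{1}{2 \left(- \frac{14}{5} + a\right)}$ ($X{\left(a \right)} = - \frac{1}{2 \left(a - \frac{14}{5}\right)} = - \frac{1}{2 \left(- \frac{14}{5} + a\right)}$)
$k = \frac{61009}{1764}$ ($k = \left(- \frac{5}{-28 + 10 \cdot 7} + 6\right)^{2} = \left(- \frac{5}{-28 + 70} + 6\right)^{2} = \left(- \frac{5}{42} + 6\right)^{2} = \left(\frac{247}{42}\right)^{2} = \frac{61009}{1764} \approx 34.586$)
$k \left(-9\right) = \frac{61009}{1764} \left(-9\right) = - \frac{61009}{196}$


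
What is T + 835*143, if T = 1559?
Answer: 120964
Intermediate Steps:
T + 835*143 = 1559 + 835*143 = 1559 + 119405 = 120964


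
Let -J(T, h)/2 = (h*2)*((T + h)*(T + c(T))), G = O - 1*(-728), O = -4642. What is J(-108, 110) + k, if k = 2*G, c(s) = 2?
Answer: 85452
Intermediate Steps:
G = -3914 (G = -4642 - 1*(-728) = -4642 + 728 = -3914)
k = -7828 (k = 2*(-3914) = -7828)
J(T, h) = -4*h*(2 + T)*(T + h) (J(T, h) = -2*h*2*(T + h)*(T + 2) = -2*2*h*(T + h)*(2 + T) = -2*2*h*(2 + T)*(T + h) = -4*h*(2 + T)*(T + h))
J(-108, 110) + k = -4*110*((-108)² + 2*(-108) + 2*110 - 108*110) - 7828 = -4*110*(11664 - 216 + 220 - 11880) - 7828 = -4*110*(-212) - 7828 = 93280 - 7828 = 85452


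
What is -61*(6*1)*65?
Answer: -23790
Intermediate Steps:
-61*(6*1)*65 = -61*6*65 = -366*65 = -1*23790 = -23790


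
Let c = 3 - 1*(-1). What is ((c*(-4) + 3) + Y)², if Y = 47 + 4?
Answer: 1444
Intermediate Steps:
c = 4 (c = 3 + 1 = 4)
Y = 51
((c*(-4) + 3) + Y)² = ((4*(-4) + 3) + 51)² = ((-16 + 3) + 51)² = (-13 + 51)² = 38² = 1444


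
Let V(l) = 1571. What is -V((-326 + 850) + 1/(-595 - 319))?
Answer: -1571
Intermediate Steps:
-V((-326 + 850) + 1/(-595 - 319)) = -1*1571 = -1571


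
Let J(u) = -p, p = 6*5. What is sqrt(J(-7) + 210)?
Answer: 6*sqrt(5) ≈ 13.416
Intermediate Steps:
p = 30
J(u) = -30 (J(u) = -1*30 = -30)
sqrt(J(-7) + 210) = sqrt(-30 + 210) = sqrt(180) = 6*sqrt(5)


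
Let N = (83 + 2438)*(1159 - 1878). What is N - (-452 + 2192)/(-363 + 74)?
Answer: -523839371/289 ≈ -1.8126e+6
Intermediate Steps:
N = -1812599 (N = 2521*(-719) = -1812599)
N - (-452 + 2192)/(-363 + 74) = -1812599 - (-452 + 2192)/(-363 + 74) = -1812599 - 1740/(-289) = -1812599 - 1740*(-1)/289 = -1812599 - 1*(-1740/289) = -1812599 + 1740/289 = -523839371/289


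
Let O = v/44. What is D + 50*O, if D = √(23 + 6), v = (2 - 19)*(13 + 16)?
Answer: -12325/22 + √29 ≈ -554.84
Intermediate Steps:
v = -493 (v = -17*29 = -493)
O = -493/44 ≈ -11.205
D = √29 ≈ 5.3852
D + 50*O = √29 + 50*(-493/44) = √29 - 12325/22 = -12325/22 + √29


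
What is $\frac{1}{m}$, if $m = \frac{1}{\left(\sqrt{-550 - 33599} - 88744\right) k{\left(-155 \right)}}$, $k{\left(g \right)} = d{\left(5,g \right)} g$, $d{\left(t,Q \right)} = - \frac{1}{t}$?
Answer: $-2751064 + 31 i \sqrt{34149} \approx -2.7511 \cdot 10^{6} + 5728.6 i$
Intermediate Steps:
$k{\left(g \right)} = - \frac{g}{5}$ ($k{\left(g \right)} = - \frac{1}{5} g = \left(-1\right) \frac{1}{5} g = - \frac{g}{5}$)
$m = \frac{1}{31 \left(-88744 + i \sqrt{34149}\right)}$ ($m = \frac{1}{\left(\sqrt{-550 - 33599} - 88744\right) \left(\left(- \frac{1}{5}\right) \left(-155\right)\right)} = \frac{1}{\left(\sqrt{-34149} - 88744\right) 31} = \frac{1}{i \sqrt{34149} - 88744} \cdot \frac{1}{31} = \frac{1}{-88744 + i \sqrt{34149}} \cdot \frac{1}{31} = \frac{1}{31 \left(-88744 + i \sqrt{34149}\right)} \approx -3.6349 \cdot 10^{-7} - 7.5692 \cdot 10^{-10} i$)
$\frac{1}{m} = \frac{1}{- \frac{88744}{244141482235} - \frac{i \sqrt{34149}}{244141482235}}$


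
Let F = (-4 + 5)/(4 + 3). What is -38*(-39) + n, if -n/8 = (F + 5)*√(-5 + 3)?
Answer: 1482 - 288*I*√2/7 ≈ 1482.0 - 58.185*I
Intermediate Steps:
F = ⅐ (F = 1/7 = 1*(⅐) = ⅐ ≈ 0.14286)
n = -288*I*√2/7 (n = -8*(⅐ + 5)*√(-5 + 3) = -288*√(-2)/7 = -288*I*√2/7 ≈ -58.185*I)
-38*(-39) + n = -38*(-39) - 288*I*√2/7 = 1482 - 288*I*√2/7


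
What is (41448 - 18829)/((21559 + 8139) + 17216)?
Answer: 22619/46914 ≈ 0.48214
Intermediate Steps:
(41448 - 18829)/((21559 + 8139) + 17216) = 22619/(29698 + 17216) = 22619/46914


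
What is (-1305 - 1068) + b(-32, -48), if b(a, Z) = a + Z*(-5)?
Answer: -2165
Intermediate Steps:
b(a, Z) = a - 5*Z
(-1305 - 1068) + b(-32, -48) = (-1305 - 1068) + (-32 - 5*(-48)) = -2373 + (-32 + 240) = -2373 + 208 = -2165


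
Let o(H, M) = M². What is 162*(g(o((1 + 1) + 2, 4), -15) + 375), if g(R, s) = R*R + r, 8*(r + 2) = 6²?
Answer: 102627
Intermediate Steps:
r = 5/2 (r = -2 + (⅛)*6² = -2 + (⅛)*36 = -2 + 9/2 = 5/2 ≈ 2.5000)
g(R, s) = 5/2 + R² (g(R, s) = R*R + 5/2 = R² + 5/2 = 5/2 + R²)
162*(g(o((1 + 1) + 2, 4), -15) + 375) = 162*((5/2 + (4²)²) + 375) = 162*((5/2 + 16²) + 375) = 162*((5/2 + 256) + 375) = 162*(517/2 + 375) = 162*(1267/2) = 102627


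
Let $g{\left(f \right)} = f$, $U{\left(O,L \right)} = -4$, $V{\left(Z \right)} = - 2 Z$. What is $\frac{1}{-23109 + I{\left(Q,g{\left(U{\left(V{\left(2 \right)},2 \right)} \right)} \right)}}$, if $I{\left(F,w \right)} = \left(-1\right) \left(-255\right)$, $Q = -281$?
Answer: $- \frac{1}{22854} \approx -4.3756 \cdot 10^{-5}$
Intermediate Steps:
$I{\left(F,w \right)} = 255$
$\frac{1}{-23109 + I{\left(Q,g{\left(U{\left(V{\left(2 \right)},2 \right)} \right)} \right)}} = \frac{1}{-23109 + 255} = \frac{1}{-22854} = - \frac{1}{22854}$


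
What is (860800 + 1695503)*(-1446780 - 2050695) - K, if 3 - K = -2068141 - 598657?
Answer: -8940608501726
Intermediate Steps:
K = 2666801 (K = 3 - (-2068141 - 598657) = 3 - 1*(-2666798) = 3 + 2666798 = 2666801)
(860800 + 1695503)*(-1446780 - 2050695) - K = (860800 + 1695503)*(-1446780 - 2050695) - 1*2666801 = 2556303*(-3497475) - 2666801 = -8940605834925 - 2666801 = -8940608501726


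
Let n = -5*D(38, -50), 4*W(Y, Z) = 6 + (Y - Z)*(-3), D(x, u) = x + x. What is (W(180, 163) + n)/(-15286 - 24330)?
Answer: 1565/158464 ≈ 0.0098761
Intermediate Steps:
D(x, u) = 2*x
W(Y, Z) = 3/2 - 3*Y/4 + 3*Z/4 (W(Y, Z) = (6 + (Y - Z)*(-3))/4 = (6 + (-3*Y + 3*Z))/4 = (6 - 3*Y + 3*Z)/4 = 3/2 - 3*Y/4 + 3*Z/4)
n = -380 (n = -10*38 = -5*76 = -380)
(W(180, 163) + n)/(-15286 - 24330) = ((3/2 - ¾*180 + (¾)*163) - 380)/(-15286 - 24330) = ((3/2 - 135 + 489/4) - 380)/(-39616) = (-45/4 - 380)*(-1/39616) = -1565/4*(-1/39616) = 1565/158464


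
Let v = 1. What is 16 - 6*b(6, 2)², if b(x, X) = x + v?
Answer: -278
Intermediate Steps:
b(x, X) = 1 + x (b(x, X) = x + 1 = 1 + x)
16 - 6*b(6, 2)² = 16 - 6*(1 + 6)² = 16 - 6*7² = 16 - 6*49 = 16 - 294 = -278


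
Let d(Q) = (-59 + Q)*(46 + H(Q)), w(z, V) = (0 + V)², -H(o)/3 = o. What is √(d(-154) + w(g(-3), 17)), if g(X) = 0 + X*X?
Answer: I*√107915 ≈ 328.5*I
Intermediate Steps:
H(o) = -3*o
g(X) = X² (g(X) = 0 + X² = X²)
w(z, V) = V²
d(Q) = (-59 + Q)*(46 - 3*Q)
√(d(-154) + w(g(-3), 17)) = √((-2714 - 3*(-154)² + 223*(-154)) + 17²) = √((-2714 - 3*23716 - 34342) + 289) = √((-2714 - 71148 - 34342) + 289) = √(-108204 + 289) = √(-107915) = I*√107915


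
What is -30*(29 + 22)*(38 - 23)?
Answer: -22950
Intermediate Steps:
-30*(29 + 22)*(38 - 23) = -1530*15 = -30*765 = -22950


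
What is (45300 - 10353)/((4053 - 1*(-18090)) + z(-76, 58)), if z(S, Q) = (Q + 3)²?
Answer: 34947/25864 ≈ 1.3512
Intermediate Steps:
z(S, Q) = (3 + Q)²
(45300 - 10353)/((4053 - 1*(-18090)) + z(-76, 58)) = (45300 - 10353)/((4053 - 1*(-18090)) + (3 + 58)²) = 34947/((4053 + 18090) + 61²) = 34947/(22143 + 3721) = 34947/25864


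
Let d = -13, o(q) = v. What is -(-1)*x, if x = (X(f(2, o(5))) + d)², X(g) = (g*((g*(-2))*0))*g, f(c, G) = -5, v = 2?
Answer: 169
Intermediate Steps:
o(q) = 2
X(g) = 0 (X(g) = (g*(-2*g*0))*g = (g*0)*g = 0*g = 0)
x = 169 (x = (0 - 13)² = (-13)² = 169)
-(-1)*x = -(-1)*169 = -1*(-169) = 169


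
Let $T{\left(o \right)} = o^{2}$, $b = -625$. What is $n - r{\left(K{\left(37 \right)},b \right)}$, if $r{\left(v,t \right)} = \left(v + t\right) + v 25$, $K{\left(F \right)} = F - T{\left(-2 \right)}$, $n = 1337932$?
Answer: $1337699$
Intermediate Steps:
$K{\left(F \right)} = -4 + F$ ($K{\left(F \right)} = F - \left(-2\right)^{2} = F - 4 = -4 + F$)
$r{\left(v,t \right)} = t + 26 v$ ($r{\left(v,t \right)} = \left(t + v\right) + 25 v = t + 26 v$)
$n - r{\left(K{\left(37 \right)},b \right)} = 1337932 - \left(-625 + 26 \left(-4 + 37\right)\right) = 1337932 - \left(-625 + 26 \cdot 33\right) = 1337932 - \left(-625 + 858\right) = 1337932 - 233 = 1337699$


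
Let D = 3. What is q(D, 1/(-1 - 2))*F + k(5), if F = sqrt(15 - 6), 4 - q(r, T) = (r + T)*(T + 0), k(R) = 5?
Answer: 59/3 ≈ 19.667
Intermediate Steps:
q(r, T) = 4 - T*(T + r) (q(r, T) = 4 - (r + T)*(T + 0) = 4 - (T + r)*T = 4 - T*(T + r))
F = 3 (F = sqrt(9) = 3)
q(D, 1/(-1 - 2))*F + k(5) = (4 - (1/(-1 - 2))**2 - 1*3/(-1 - 2))*3 + 5 = (4 - (1/(-3))**2 - 1*3/(-3))*3 + 5 = (4 - (-1/3)**2 - 1*(-1/3)*3)*3 + 5 = (4 - 1*1/9 + 1)*3 + 5 = (4 - 1/9 + 1)*3 + 5 = (44/9)*3 + 5 = 44/3 + 5 = 59/3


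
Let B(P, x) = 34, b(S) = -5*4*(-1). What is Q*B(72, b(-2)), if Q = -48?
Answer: -1632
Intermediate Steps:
b(S) = 20 (b(S) = -20*(-1) = 20)
Q*B(72, b(-2)) = -48*34 = -1632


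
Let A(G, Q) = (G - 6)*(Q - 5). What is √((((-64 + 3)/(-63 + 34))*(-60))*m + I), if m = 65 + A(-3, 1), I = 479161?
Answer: 7*√8005189/29 ≈ 682.95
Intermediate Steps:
A(G, Q) = (-6 + G)*(-5 + Q)
m = 101 (m = 65 + (30 - 6*1 - 5*(-3) - 3*1) = 65 + (30 - 6 + 15 - 3) = 65 + 36 = 101)
√((((-64 + 3)/(-63 + 34))*(-60))*m + I) = √((((-64 + 3)/(-63 + 34))*(-60))*101 + 479161) = √((-61/(-29)*(-60))*101 + 479161) = √((-61*(-1/29)*(-60))*101 + 479161) = √(((61/29)*(-60))*101 + 479161) = √(-3660/29*101 + 479161) = √(-369660/29 + 479161) = √(13526009/29) = 7*√8005189/29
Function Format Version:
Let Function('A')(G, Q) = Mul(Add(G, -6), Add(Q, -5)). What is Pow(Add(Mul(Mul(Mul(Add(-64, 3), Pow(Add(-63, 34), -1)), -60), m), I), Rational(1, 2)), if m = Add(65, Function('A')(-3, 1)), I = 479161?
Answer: Mul(Rational(7, 29), Pow(8005189, Rational(1, 2))) ≈ 682.95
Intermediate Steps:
Function('A')(G, Q) = Mul(Add(-6, G), Add(-5, Q))
m = 101 (m = Add(65, Add(30, Mul(-6, 1), Mul(-5, -3), Mul(-3, 1))) = Add(65, Add(30, -6, 15, -3)) = Add(65, 36) = 101)
Pow(Add(Mul(Mul(Mul(Add(-64, 3), Pow(Add(-63, 34), -1)), -60), m), I), Rational(1, 2)) = Pow(Add(Mul(Mul(Mul(Add(-64, 3), Pow(Add(-63, 34), -1)), -60), 101), 479161), Rational(1, 2)) = Pow(Add(Mul(Mul(Mul(-61, Pow(-29, -1)), -60), 101), 479161), Rational(1, 2)) = Pow(Add(Mul(Mul(Mul(-61, Rational(-1, 29)), -60), 101), 479161), Rational(1, 2)) = Pow(Add(Mul(Mul(Rational(61, 29), -60), 101), 479161), Rational(1, 2)) = Pow(Add(Mul(Rational(-3660, 29), 101), 479161), Rational(1, 2)) = Pow(Add(Rational(-369660, 29), 479161), Rational(1, 2)) = Pow(Rational(13526009, 29), Rational(1, 2)) = Mul(Rational(7, 29), Pow(8005189, Rational(1, 2)))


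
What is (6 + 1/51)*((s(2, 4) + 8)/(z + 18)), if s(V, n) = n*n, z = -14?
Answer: 614/17 ≈ 36.118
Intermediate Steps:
s(V, n) = n**2
(6 + 1/51)*((s(2, 4) + 8)/(z + 18)) = (6 + 1/51)*((4**2 + 8)/(-14 + 18)) = (6 + 1/51)*((16 + 8)/4) = 307*(24*(1/4))/51 = (307/51)*6 = 614/17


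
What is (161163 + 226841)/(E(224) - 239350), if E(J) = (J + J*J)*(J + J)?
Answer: 194002/11169925 ≈ 0.017368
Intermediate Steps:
E(J) = 2*J*(J + J**2) (E(J) = (J + J**2)*(2*J) = 2*J*(J + J**2))
(161163 + 226841)/(E(224) - 239350) = (161163 + 226841)/(2*224**2*(1 + 224) - 239350) = 388004/(2*50176*225 - 239350) = 388004/(22579200 - 239350) = 388004/22339850 = 388004*(1/22339850) = 194002/11169925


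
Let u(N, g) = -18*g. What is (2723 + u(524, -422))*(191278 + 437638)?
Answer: 6489784204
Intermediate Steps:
(2723 + u(524, -422))*(191278 + 437638) = (2723 - 18*(-422))*(191278 + 437638) = (2723 + 7596)*628916 = 10319*628916 = 6489784204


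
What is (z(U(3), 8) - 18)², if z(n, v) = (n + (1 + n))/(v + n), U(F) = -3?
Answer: 361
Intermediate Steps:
z(n, v) = (1 + 2*n)/(n + v)
(z(U(3), 8) - 18)² = ((1 + 2*(-3))/(-3 + 8) - 18)² = ((1 - 6)/5 - 18)² = ((⅕)*(-5) - 18)² = (-1 - 18)² = (-19)² = 361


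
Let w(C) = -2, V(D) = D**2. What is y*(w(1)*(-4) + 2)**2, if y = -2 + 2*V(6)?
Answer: 7000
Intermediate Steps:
y = 70 (y = -2 + 2*6**2 = -2 + 2*36 = -2 + 72 = 70)
y*(w(1)*(-4) + 2)**2 = 70*(-2*(-4) + 2)**2 = 70*(8 + 2)**2 = 70*10**2 = 70*100 = 7000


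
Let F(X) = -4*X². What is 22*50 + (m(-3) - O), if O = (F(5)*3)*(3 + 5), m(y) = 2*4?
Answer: 3508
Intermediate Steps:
m(y) = 8
O = -2400 (O = (-4*5²*3)*(3 + 5) = (-4*25*3)*8 = -100*3*8 = -300*8 = -2400)
22*50 + (m(-3) - O) = 22*50 + (8 - 1*(-2400)) = 1100 + (8 + 2400) = 1100 + 2408 = 3508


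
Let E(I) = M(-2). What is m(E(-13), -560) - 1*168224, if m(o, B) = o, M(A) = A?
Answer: -168226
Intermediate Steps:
E(I) = -2
m(E(-13), -560) - 1*168224 = -2 - 1*168224 = -2 - 168224 = -168226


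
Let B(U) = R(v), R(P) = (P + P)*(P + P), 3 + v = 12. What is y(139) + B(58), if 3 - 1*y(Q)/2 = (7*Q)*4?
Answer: -7454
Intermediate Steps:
v = 9 (v = -3 + 12 = 9)
R(P) = 4*P² (R(P) = (2*P)*(2*P) = 4*P²)
B(U) = 324 (B(U) = 4*9² = 4*81 = 324)
y(Q) = 6 - 56*Q (y(Q) = 6 - 2*7*Q*4 = 6 - 56*Q)
y(139) + B(58) = (6 - 56*139) + 324 = (6 - 7784) + 324 = -7778 + 324 = -7454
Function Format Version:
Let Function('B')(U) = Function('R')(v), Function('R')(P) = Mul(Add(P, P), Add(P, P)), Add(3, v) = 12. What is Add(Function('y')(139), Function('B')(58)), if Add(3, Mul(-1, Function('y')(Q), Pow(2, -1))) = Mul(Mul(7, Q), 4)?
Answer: -7454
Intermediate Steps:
v = 9 (v = Add(-3, 12) = 9)
Function('R')(P) = Mul(4, Pow(P, 2)) (Function('R')(P) = Mul(Mul(2, P), Mul(2, P)) = Mul(4, Pow(P, 2)))
Function('B')(U) = 324 (Function('B')(U) = Mul(4, Pow(9, 2)) = Mul(4, 81) = 324)
Function('y')(Q) = Add(6, Mul(-56, Q)) (Function('y')(Q) = Add(6, Mul(-2, Mul(Mul(7, Q), 4))) = Add(6, Mul(-2, Mul(28, Q))) = Add(6, Mul(-56, Q)))
Add(Function('y')(139), Function('B')(58)) = Add(Add(6, Mul(-56, 139)), 324) = Add(Add(6, -7784), 324) = Add(-7778, 324) = -7454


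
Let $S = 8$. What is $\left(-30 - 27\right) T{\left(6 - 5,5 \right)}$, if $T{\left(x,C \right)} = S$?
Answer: $-456$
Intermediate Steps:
$T{\left(x,C \right)} = 8$
$\left(-30 - 27\right) T{\left(6 - 5,5 \right)} = \left(-30 - 27\right) 8 = \left(-57\right) 8 = -456$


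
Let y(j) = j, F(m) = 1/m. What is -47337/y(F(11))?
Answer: -520707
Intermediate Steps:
-47337/y(F(11)) = -47337/(1/11) = -47337/1/11 = -47337*11 = -520707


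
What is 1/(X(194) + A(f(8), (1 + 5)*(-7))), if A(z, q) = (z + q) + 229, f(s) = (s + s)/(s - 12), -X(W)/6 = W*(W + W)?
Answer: -1/451449 ≈ -2.2151e-6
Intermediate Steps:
X(W) = -12*W**2 (X(W) = -6*W*(W + W) = -6*W*2*W = -12*W**2)
f(s) = 2*s/(-12 + s) (f(s) = (2*s)/(-12 + s) = 2*s/(-12 + s))
A(z, q) = 229 + q + z (A(z, q) = (q + z) + 229 = 229 + q + z)
1/(X(194) + A(f(8), (1 + 5)*(-7))) = 1/(-12*194**2 + (229 + (1 + 5)*(-7) + 2*8/(-12 + 8))) = 1/(-12*37636 + (229 + 6*(-7) + 2*8/(-4))) = 1/(-451632 + (229 - 42 + 2*8*(-1/4))) = 1/(-451632 + (229 - 42 - 4)) = 1/(-451632 + 183) = 1/(-451449) = -1/451449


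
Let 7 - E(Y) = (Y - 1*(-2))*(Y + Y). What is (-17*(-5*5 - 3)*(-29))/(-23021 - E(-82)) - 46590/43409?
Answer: 34401029/107524093 ≈ 0.31994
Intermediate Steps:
E(Y) = 7 - 2*Y*(2 + Y) (E(Y) = 7 - (Y - 1*(-2))*(Y + Y) = 7 - (Y + 2)*2*Y = 7 - (2 + Y)*2*Y = 7 - 2*Y*(2 + Y))
(-17*(-5*5 - 3)*(-29))/(-23021 - E(-82)) - 46590/43409 = (-17*(-5*5 - 3)*(-29))/(-23021 - (7 - 4*(-82) - 2*(-82)²)) - 46590/43409 = (-17*(-25 - 3)*(-29))/(-23021 - (7 + 328 - 2*6724)) - 46590*1/43409 = (-17*(-28)*(-29))/(-23021 - (7 + 328 - 13448)) - 46590/43409 = (476*(-29))/(-23021 - 1*(-13113)) - 46590/43409 = -13804/(-23021 + 13113) - 46590/43409 = -13804/(-9908) - 46590/43409 = -13804*(-1/9908) - 46590/43409 = 3451/2477 - 46590/43409 = 34401029/107524093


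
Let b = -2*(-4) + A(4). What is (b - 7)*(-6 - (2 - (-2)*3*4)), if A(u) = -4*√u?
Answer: 224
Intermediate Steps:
b = 0 (b = -2*(-4) - 4*√4 = 8 - 4*2 = 8 - 8 = 0)
(b - 7)*(-6 - (2 - (-2)*3*4)) = (0 - 7)*(-6 - (2 - (-2)*3*4)) = -7*(-6 - (2 - (-2)*12)) = -7*(-6 - (2 - 1*(-24))) = -7*(-6 - (2 + 24)) = -7*(-6 - 1*26) = -7*(-6 - 26) = -7*(-32) = 224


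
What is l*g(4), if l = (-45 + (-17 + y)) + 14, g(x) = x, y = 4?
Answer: -176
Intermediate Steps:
l = -44 (l = (-45 + (-17 + 4)) + 14 = (-45 - 13) + 14 = -58 + 14 = -44)
l*g(4) = -44*4 = -176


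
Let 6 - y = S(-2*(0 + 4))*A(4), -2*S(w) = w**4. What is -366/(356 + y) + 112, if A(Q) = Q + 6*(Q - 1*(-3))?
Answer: 5295737/47285 ≈ 112.00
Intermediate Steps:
A(Q) = 18 + 7*Q (A(Q) = Q + 6*(Q + 3) = Q + 6*(3 + Q) = Q + (18 + 6*Q) = 18 + 7*Q)
S(w) = -w**4/2
y = 94214 (y = 6 - (-16*(0 + 4)**4/2)*(18 + 7*4) = 6 - (-(-2*4)**4/2)*(18 + 28) = 6 - (-1/2*(-8)**4)*46 = 6 - (-1/2*4096)*46 = 6 - (-2048)*46 = 6 - 1*(-94208) = 6 + 94208 = 94214)
-366/(356 + y) + 112 = -366/(356 + 94214) + 112 = -366/94570 + 112 = (1/94570)*(-366) + 112 = -183/47285 + 112 = 5295737/47285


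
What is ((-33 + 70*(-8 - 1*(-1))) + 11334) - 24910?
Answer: -14099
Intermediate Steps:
((-33 + 70*(-8 - 1*(-1))) + 11334) - 24910 = ((-33 + 70*(-8 + 1)) + 11334) - 24910 = ((-33 + 70*(-7)) + 11334) - 24910 = ((-33 - 490) + 11334) - 24910 = (-523 + 11334) - 24910 = 10811 - 24910 = -14099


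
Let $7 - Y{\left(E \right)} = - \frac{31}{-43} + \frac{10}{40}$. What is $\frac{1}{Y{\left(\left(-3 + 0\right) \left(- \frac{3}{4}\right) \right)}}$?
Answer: $\frac{172}{1037} \approx 0.16586$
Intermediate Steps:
$Y{\left(E \right)} = \frac{1037}{172}$ ($Y{\left(E \right)} = 7 - \left(- \frac{31}{-43} + \frac{10}{40}\right) = 7 - \left(\left(-31\right) \left(- \frac{1}{43}\right) + 10 \cdot \frac{1}{40}\right) = 7 - \left(\frac{31}{43} + \frac{1}{4}\right) = 7 - \frac{167}{172} = \frac{1037}{172}$)
$\frac{1}{Y{\left(\left(-3 + 0\right) \left(- \frac{3}{4}\right) \right)}} = \frac{1}{\frac{1037}{172}} = \frac{172}{1037}$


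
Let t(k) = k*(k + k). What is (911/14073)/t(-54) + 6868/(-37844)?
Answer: -140911985741/776499616296 ≈ -0.18147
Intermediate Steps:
t(k) = 2*k² (t(k) = k*(2*k) = 2*k²)
(911/14073)/t(-54) + 6868/(-37844) = (911/14073)/((2*(-54)²)) + 6868/(-37844) = (911*(1/14073))/((2*2916)) + 6868*(-1/37844) = (911/14073)/5832 - 1717/9461 = (911/14073)*(1/5832) - 1717/9461 = 911/82073736 - 1717/9461 = -140911985741/776499616296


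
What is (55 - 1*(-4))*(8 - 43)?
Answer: -2065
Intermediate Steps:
(55 - 1*(-4))*(8 - 43) = (55 + 4)*(-35) = 59*(-35) = -2065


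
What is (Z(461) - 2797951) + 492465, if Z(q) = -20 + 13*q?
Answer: -2299513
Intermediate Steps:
(Z(461) - 2797951) + 492465 = ((-20 + 13*461) - 2797951) + 492465 = ((-20 + 5993) - 2797951) + 492465 = (5973 - 2797951) + 492465 = -2791978 + 492465 = -2299513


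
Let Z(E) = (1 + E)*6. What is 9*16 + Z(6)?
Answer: 186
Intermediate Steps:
Z(E) = 6 + 6*E
9*16 + Z(6) = 9*16 + (6 + 6*6) = 144 + (6 + 36) = 144 + 42 = 186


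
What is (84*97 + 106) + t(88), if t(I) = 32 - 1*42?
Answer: 8244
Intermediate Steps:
t(I) = -10 (t(I) = 32 - 42 = -10)
(84*97 + 106) + t(88) = (84*97 + 106) - 10 = (8148 + 106) - 10 = 8254 - 10 = 8244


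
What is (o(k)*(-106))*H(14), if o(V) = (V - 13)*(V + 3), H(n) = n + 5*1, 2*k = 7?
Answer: 248729/2 ≈ 1.2436e+5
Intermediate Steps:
k = 7/2 (k = (½)*7 = 7/2 ≈ 3.5000)
H(n) = 5 + n (H(n) = n + 5 = 5 + n)
o(V) = (-13 + V)*(3 + V)
(o(k)*(-106))*H(14) = ((-39 + (7/2)² - 10*7/2)*(-106))*(5 + 14) = ((-39 + 49/4 - 35)*(-106))*19 = -247/4*(-106)*19 = (13091/2)*19 = 248729/2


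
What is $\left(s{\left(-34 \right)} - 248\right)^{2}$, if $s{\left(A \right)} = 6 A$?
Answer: $204304$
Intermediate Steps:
$\left(s{\left(-34 \right)} - 248\right)^{2} = \left(6 \left(-34\right) - 248\right)^{2} = \left(-204 - 248\right)^{2} = \left(-452\right)^{2} = 204304$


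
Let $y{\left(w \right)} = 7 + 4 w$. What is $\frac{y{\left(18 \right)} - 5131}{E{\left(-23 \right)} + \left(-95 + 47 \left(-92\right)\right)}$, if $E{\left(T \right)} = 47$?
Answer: $\frac{1263}{1093} \approx 1.1555$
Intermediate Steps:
$\frac{y{\left(18 \right)} - 5131}{E{\left(-23 \right)} + \left(-95 + 47 \left(-92\right)\right)} = \frac{\left(7 + 4 \cdot 18\right) - 5131}{47 + \left(-95 + 47 \left(-92\right)\right)} = \frac{\left(7 + 72\right) - 5131}{47 - 4419} = \frac{79 - 5131}{47 - 4419} = - \frac{5052}{-4372} = \left(-5052\right) \left(- \frac{1}{4372}\right) = \frac{1263}{1093}$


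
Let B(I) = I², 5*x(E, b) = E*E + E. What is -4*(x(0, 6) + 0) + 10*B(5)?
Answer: 250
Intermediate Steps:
x(E, b) = E/5 + E²/5 (x(E, b) = (E*E + E)/5 = (E² + E)/5 = (E + E²)/5 = E/5 + E²/5)
-4*(x(0, 6) + 0) + 10*B(5) = -4*((⅕)*0*(1 + 0) + 0) + 10*5² = -4*((⅕)*0*1 + 0) + 10*25 = -4*(0 + 0) + 250 = -4*0 + 250 = 0 + 250 = 250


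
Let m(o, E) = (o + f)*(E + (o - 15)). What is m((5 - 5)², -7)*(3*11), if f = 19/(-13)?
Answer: 13794/13 ≈ 1061.1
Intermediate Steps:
f = -19/13 (f = 19*(-1/13) = -19/13 ≈ -1.4615)
m(o, E) = (-19/13 + o)*(-15 + E + o) (m(o, E) = (o - 19/13)*(E + (o - 15)) = (-19/13 + o)*(E + (-15 + o)) = (-19/13 + o)*(-15 + E + o))
m((5 - 5)², -7)*(3*11) = (285/13 + ((5 - 5)²)² - 214*(5 - 5)²/13 - 19/13*(-7) - 7*(5 - 5)²)*(3*11) = (285/13 + (0²)² - 214/13*0² + 133/13 - 7*0²)*33 = (285/13 + 0² - 214/13*0 + 133/13 - 7*0)*33 = (285/13 + 0 + 0 + 133/13 + 0)*33 = (418/13)*33 = 13794/13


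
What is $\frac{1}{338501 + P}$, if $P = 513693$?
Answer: $\frac{1}{852194} \approx 1.1734 \cdot 10^{-6}$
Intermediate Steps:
$\frac{1}{338501 + P} = \frac{1}{338501 + 513693} = \frac{1}{852194}$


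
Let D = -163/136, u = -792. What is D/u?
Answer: 163/107712 ≈ 0.0015133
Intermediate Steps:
D = -163/136 (D = -163*1/136 = -163/136 ≈ -1.1985)
D/u = -163/136/(-792) = -163/136*(-1/792) = 163/107712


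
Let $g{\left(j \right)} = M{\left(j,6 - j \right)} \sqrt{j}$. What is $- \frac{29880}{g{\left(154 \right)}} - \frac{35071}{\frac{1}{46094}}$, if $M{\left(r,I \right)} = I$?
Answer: $-1616562674 + \frac{3735 \sqrt{154}}{2849} \approx -1.6166 \cdot 10^{9}$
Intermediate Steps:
$g{\left(j \right)} = \sqrt{j} \left(6 - j\right)$ ($g{\left(j \right)} = \left(6 - j\right) \sqrt{j} = \sqrt{j} \left(6 - j\right)$)
$- \frac{29880}{g{\left(154 \right)}} - \frac{35071}{\frac{1}{46094}} = - \frac{29880}{\sqrt{154} \left(6 - 154\right)} - \frac{35071}{\frac{1}{46094}} = - \frac{29880}{\sqrt{154} \left(6 - 154\right)} - 35071 \frac{1}{\frac{1}{46094}} = - \frac{29880}{\sqrt{154} \left(-148\right)} - 1616562674 = - \frac{29880}{\left(-148\right) \sqrt{154}} - 1616562674 = - 29880 \left(- \frac{\sqrt{154}}{22792}\right) - 1616562674 = \frac{3735 \sqrt{154}}{2849} - 1616562674 = -1616562674 + \frac{3735 \sqrt{154}}{2849}$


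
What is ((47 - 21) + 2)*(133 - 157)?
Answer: -672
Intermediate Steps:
((47 - 21) + 2)*(133 - 157) = (26 + 2)*(-24) = 28*(-24) = -672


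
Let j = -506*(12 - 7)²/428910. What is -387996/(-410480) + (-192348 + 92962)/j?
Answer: 12498430268853/3708980 ≈ 3.3698e+6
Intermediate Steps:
j = -1265/42891 (j = -506*5²*(1/428910) = -506*25*(1/428910) = -12650*1/428910 = -1265/42891 ≈ -0.029493)
-387996/(-410480) + (-192348 + 92962)/j = -387996/(-410480) + (-192348 + 92962)/(-1265/42891) = -387996*(-1/410480) - 99386*(-42891/1265) = 13857/14660 + 4262764926/1265 = 12498430268853/3708980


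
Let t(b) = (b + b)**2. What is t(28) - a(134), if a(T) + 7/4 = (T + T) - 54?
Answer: 11695/4 ≈ 2923.8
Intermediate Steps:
t(b) = 4*b**2 (t(b) = (2*b)**2 = 4*b**2)
a(T) = -223/4 + 2*T (a(T) = -7/4 + ((T + T) - 54) = -7/4 + (2*T - 54) = -7/4 + (-54 + 2*T) = -223/4 + 2*T)
t(28) - a(134) = 4*28**2 - (-223/4 + 2*134) = 4*784 - (-223/4 + 268) = 3136 - 1*849/4 = 3136 - 849/4 = 11695/4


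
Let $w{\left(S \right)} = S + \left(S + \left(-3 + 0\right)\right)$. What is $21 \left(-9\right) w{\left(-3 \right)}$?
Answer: $1701$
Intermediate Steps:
$w{\left(S \right)} = -3 + 2 S$ ($w{\left(S \right)} = S + \left(S - 3\right) = S + \left(-3 + S\right) = -3 + 2 S$)
$21 \left(-9\right) w{\left(-3 \right)} = 21 \left(-9\right) \left(-3 + 2 \left(-3\right)\right) = - 189 \left(-3 - 6\right) = \left(-189\right) \left(-9\right) = 1701$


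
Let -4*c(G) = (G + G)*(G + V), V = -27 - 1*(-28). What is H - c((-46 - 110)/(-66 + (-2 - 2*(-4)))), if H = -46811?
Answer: -1170158/25 ≈ -46806.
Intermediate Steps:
V = 1 (V = -27 + 28 = 1)
c(G) = -G*(1 + G)/2 (c(G) = -(G + G)*(G + 1)/4 = -2*G*(1 + G)/4 = -G*(1 + G)/2)
H - c((-46 - 110)/(-66 + (-2 - 2*(-4)))) = -46811 - (-1)*(-46 - 110)/(-66 + (-2 - 2*(-4)))*(1 + (-46 - 110)/(-66 + (-2 - 2*(-4))))/2 = -46811 - (-1)*(-156/(-66 + (-2 + 8)))*(1 - 156/(-66 + (-2 + 8)))/2 = -46811 - (-1)*(-156/(-66 + 6))*(1 - 156/(-66 + 6))/2 = -46811 - (-1)*(-156/(-60))*(1 - 156/(-60))/2 = -46811 - (-1)*(-156*(-1/60))*(1 - 156*(-1/60))/2 = -46811 - (-1)*13*(1 + 13/5)/(2*5) = -46811 - (-1)*13*18/(2*5*5) = -46811 - 1*(-117/25) = -46811 + 117/25 = -1170158/25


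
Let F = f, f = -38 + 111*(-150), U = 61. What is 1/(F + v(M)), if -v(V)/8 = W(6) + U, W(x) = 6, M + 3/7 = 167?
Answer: -1/17224 ≈ -5.8059e-5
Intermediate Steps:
M = 1166/7 (M = -3/7 + 167 = 1166/7 ≈ 166.57)
f = -16688 (f = -38 - 16650 = -16688)
F = -16688
v(V) = -536 (v(V) = -8*(6 + 61) = -8*67 = -536)
1/(F + v(M)) = 1/(-16688 - 536) = 1/(-17224) = -1/17224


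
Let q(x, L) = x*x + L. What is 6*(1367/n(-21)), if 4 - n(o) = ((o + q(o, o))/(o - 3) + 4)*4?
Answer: 16404/109 ≈ 150.50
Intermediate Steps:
q(x, L) = L + x² (q(x, L) = x² + L = L + x²)
n(o) = -12 - 4*(o² + 2*o)/(-3 + o) (n(o) = 4 - ((o + (o + o²))/(o - 3) + 4)*4 = 4 - ((o² + 2*o)/(-3 + o) + 4)*4 = 4 - (4 + (o² + 2*o)/(-3 + o))*4 = 4 - (16 + 4*(o² + 2*o)/(-3 + o)) = 4 + (-16 - 4*(o² + 2*o)/(-3 + o)) = -12 - 4*(o² + 2*o)/(-3 + o))
6*(1367/n(-21)) = 6*(1367/((4*(9 - 1*(-21)² - 5*(-21))/(-3 - 21)))) = 6*(1367/((4*(9 - 1*441 + 105)/(-24)))) = 6*(1367/((4*(-1/24)*(9 - 441 + 105)))) = 6*(1367/((4*(-1/24)*(-327)))) = 6*(1367/(109/2)) = 6*(1367*(2/109)) = 6*(2734/109) = 16404/109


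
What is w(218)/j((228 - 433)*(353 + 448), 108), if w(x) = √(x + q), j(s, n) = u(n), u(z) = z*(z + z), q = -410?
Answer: I*√3/2916 ≈ 0.00059398*I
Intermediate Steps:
u(z) = 2*z² (u(z) = z*(2*z) = 2*z²)
j(s, n) = 2*n²
w(x) = √(-410 + x) (w(x) = √(x - 410) = √(-410 + x))
w(218)/j((228 - 433)*(353 + 448), 108) = √(-410 + 218)/((2*108²)) = √(-192)/((2*11664)) = (8*I*√3)/23328 = (8*I*√3)*(1/23328) = I*√3/2916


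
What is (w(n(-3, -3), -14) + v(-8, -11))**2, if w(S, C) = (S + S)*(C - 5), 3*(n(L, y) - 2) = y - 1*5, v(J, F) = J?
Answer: 2704/9 ≈ 300.44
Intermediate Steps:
n(L, y) = 1/3 + y/3 (n(L, y) = 2 + (y - 1*5)/3 = 2 + (y - 5)/3 = 2 + (-5 + y)/3 = 2 + (-5/3 + y/3) = 1/3 + y/3)
w(S, C) = 2*S*(-5 + C) (w(S, C) = (2*S)*(-5 + C) = 2*S*(-5 + C))
(w(n(-3, -3), -14) + v(-8, -11))**2 = (2*(1/3 + (1/3)*(-3))*(-5 - 14) - 8)**2 = (2*(1/3 - 1)*(-19) - 8)**2 = (2*(-2/3)*(-19) - 8)**2 = (76/3 - 8)**2 = (52/3)**2 = 2704/9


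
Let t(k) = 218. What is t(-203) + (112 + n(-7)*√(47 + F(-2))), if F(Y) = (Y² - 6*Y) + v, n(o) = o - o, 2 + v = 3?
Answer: 330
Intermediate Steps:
v = 1 (v = -2 + 3 = 1)
n(o) = 0
F(Y) = 1 + Y² - 6*Y (F(Y) = (Y² - 6*Y) + 1 = 1 + Y² - 6*Y)
t(-203) + (112 + n(-7)*√(47 + F(-2))) = 218 + (112 + 0*√(47 + (1 + (-2)² - 6*(-2)))) = 218 + (112 + 0*√(47 + (1 + 4 + 12))) = 218 + (112 + 0*√(47 + 17)) = 218 + (112 + 0*√64) = 218 + (112 + 0*8) = 218 + (112 + 0) = 218 + 112 = 330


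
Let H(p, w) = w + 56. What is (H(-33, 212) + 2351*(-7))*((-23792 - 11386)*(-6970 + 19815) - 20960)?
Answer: 7315523687930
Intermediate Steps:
H(p, w) = 56 + w
(H(-33, 212) + 2351*(-7))*((-23792 - 11386)*(-6970 + 19815) - 20960) = ((56 + 212) + 2351*(-7))*((-23792 - 11386)*(-6970 + 19815) - 20960) = (268 - 16457)*(-35178*12845 - 20960) = -16189*(-451861410 - 20960) = -16189*(-451882370) = 7315523687930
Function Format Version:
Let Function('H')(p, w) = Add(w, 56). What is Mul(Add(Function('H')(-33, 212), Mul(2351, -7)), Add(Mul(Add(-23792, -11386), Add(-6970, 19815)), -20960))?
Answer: 7315523687930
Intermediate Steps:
Function('H')(p, w) = Add(56, w)
Mul(Add(Function('H')(-33, 212), Mul(2351, -7)), Add(Mul(Add(-23792, -11386), Add(-6970, 19815)), -20960)) = Mul(Add(Add(56, 212), Mul(2351, -7)), Add(Mul(Add(-23792, -11386), Add(-6970, 19815)), -20960)) = Mul(Add(268, -16457), Add(Mul(-35178, 12845), -20960)) = Mul(-16189, Add(-451861410, -20960)) = Mul(-16189, -451882370) = 7315523687930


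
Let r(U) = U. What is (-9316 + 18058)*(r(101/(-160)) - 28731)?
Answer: -20093753631/80 ≈ -2.5117e+8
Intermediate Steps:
(-9316 + 18058)*(r(101/(-160)) - 28731) = (-9316 + 18058)*(101/(-160) - 28731) = 8742*(101*(-1/160) - 28731) = 8742*(-101/160 - 28731) = 8742*(-4597061/160) = -20093753631/80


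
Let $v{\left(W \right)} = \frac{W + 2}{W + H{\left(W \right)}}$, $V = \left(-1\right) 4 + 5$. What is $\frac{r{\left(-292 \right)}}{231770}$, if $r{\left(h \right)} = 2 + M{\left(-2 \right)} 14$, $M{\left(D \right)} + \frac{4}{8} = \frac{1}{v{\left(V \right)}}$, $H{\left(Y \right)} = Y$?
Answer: $\frac{13}{695310} \approx 1.8697 \cdot 10^{-5}$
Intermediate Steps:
$V = 1$ ($V = -4 + 5 = 1$)
$v{\left(W \right)} = \frac{2 + W}{2 W}$ ($v{\left(W \right)} = \frac{W + 2}{W + W} = \frac{2 + W}{2 W}$)
$M{\left(D \right)} = \frac{1}{6}$ ($M{\left(D \right)} = - \frac{1}{2} + \frac{1}{\frac{1}{2} \cdot 1^{-1} \left(2 + 1\right)} = - \frac{1}{2} + \frac{1}{\frac{1}{2} \cdot 1 \cdot 3} = - \frac{1}{2} + \frac{1}{\frac{3}{2}} = - \frac{1}{2} + \frac{2}{3} = \frac{1}{6}$)
$r{\left(h \right)} = \frac{13}{3}$ ($r{\left(h \right)} = 2 + \frac{1}{6} \cdot 14 = 2 + \frac{7}{3} = \frac{13}{3}$)
$\frac{r{\left(-292 \right)}}{231770} = \frac{13}{3 \cdot 231770} = \frac{13}{3} \cdot \frac{1}{231770} = \frac{13}{695310}$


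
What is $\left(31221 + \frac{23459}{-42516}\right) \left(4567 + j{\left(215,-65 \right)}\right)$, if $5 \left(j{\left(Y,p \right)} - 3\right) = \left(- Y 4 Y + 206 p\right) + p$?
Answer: $- \frac{46591964421277}{42516} \approx -1.0959 \cdot 10^{9}$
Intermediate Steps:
$j{\left(Y,p \right)} = 3 - \frac{4 Y^{2}}{5} + \frac{207 p}{5}$ ($j{\left(Y,p \right)} = 3 + \frac{\left(- Y 4 Y + 206 p\right) + p}{5} = 3 + \frac{\left(- 4 Y Y + 206 p\right) + p}{5} = 3 + \frac{\left(- 4 Y^{2} + 206 p\right) + p}{5} = 3 + \frac{- 4 Y^{2} + 207 p}{5} = 3 - \left(- \frac{207 p}{5} + \frac{4 Y^{2}}{5}\right) = 3 - \frac{4 Y^{2}}{5} + \frac{207 p}{5}$)
$\left(31221 + \frac{23459}{-42516}\right) \left(4567 + j{\left(215,-65 \right)}\right) = \left(31221 + \frac{23459}{-42516}\right) \left(4567 + \left(3 - \frac{4 \cdot 215^{2}}{5} + \frac{207}{5} \left(-65\right)\right)\right) = \left(31221 + 23459 \left(- \frac{1}{42516}\right)\right) \left(4567 - 39668\right) = \left(31221 - \frac{23459}{42516}\right) \left(4567 - 39668\right) = \frac{1327368577 \left(4567 - 39668\right)}{42516} = \frac{1327368577}{42516} \left(-35101\right) = - \frac{46591964421277}{42516}$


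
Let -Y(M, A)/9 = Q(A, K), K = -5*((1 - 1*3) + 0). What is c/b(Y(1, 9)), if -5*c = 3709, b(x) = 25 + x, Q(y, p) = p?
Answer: 3709/325 ≈ 11.412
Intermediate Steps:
K = 10 (K = -5*((1 - 3) + 0) = -5*(-2 + 0) = -5*(-2) = 10)
Y(M, A) = -90 (Y(M, A) = -9*10 = -90)
c = -3709/5 (c = -1/5*3709 = -3709/5 ≈ -741.80)
c/b(Y(1, 9)) = -3709/(5*(25 - 90)) = -3709/5/(-65) = -3709/5*(-1/65) = 3709/325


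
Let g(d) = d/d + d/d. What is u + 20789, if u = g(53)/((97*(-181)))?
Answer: 364992471/17557 ≈ 20789.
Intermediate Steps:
g(d) = 2 (g(d) = 1 + 1 = 2)
u = -2/17557 (u = 2/((97*(-181))) = 2/(-17557) = 2*(-1/17557) = -2/17557 ≈ -0.00011391)
u + 20789 = -2/17557 + 20789 = 364992471/17557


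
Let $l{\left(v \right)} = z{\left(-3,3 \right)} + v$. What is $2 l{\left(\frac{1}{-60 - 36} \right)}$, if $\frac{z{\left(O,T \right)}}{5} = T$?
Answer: $\frac{1439}{48} \approx 29.979$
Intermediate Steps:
$z{\left(O,T \right)} = 5 T$
$l{\left(v \right)} = 15 + v$ ($l{\left(v \right)} = 5 \cdot 3 + v = 15 + v$)
$2 l{\left(\frac{1}{-60 - 36} \right)} = 2 \left(15 + \frac{1}{-60 - 36}\right) = 2 \left(15 + \frac{1}{-96}\right) = 2 \left(15 - \frac{1}{96}\right) = 2 \cdot \frac{1439}{96} = \frac{1439}{48}$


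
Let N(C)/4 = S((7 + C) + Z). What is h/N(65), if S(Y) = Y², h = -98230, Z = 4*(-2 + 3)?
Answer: -2585/608 ≈ -4.2516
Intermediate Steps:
Z = 4 (Z = 4*1 = 4)
N(C) = 4*(11 + C)² (N(C) = 4*((7 + C) + 4)² = 4*(11 + C)²)
h/N(65) = -98230*1/(4*(11 + 65)²) = -98230/(4*76²) = -98230/(4*5776) = -98230/23104 = -98230*1/23104 = -2585/608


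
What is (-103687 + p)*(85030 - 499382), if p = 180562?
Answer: -31853310000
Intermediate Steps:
(-103687 + p)*(85030 - 499382) = (-103687 + 180562)*(85030 - 499382) = 76875*(-414352) = -31853310000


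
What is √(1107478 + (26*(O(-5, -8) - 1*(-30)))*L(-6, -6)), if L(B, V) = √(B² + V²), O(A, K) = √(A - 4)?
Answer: √2*√(553739 + 234*√2*(10 + I)) ≈ 1055.5 + 0.31352*I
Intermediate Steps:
O(A, K) = √(-4 + A)
√(1107478 + (26*(O(-5, -8) - 1*(-30)))*L(-6, -6)) = √(1107478 + (26*(√(-4 - 5) - 1*(-30)))*√((-6)² + (-6)²)) = √(1107478 + (26*(√(-9) + 30))*√(36 + 36)) = √(1107478 + (26*(3*I + 30))*√72) = √(1107478 + (26*(30 + 3*I))*(6*√2)) = √(1107478 + (780 + 78*I)*(6*√2)) = √(1107478 + 6*√2*(780 + 78*I))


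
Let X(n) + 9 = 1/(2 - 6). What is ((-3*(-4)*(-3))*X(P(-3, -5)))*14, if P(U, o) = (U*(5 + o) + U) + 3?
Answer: 4662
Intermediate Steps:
P(U, o) = 3 + U + U*(5 + o) (P(U, o) = (U + U*(5 + o)) + 3 = 3 + U + U*(5 + o))
X(n) = -37/4 (X(n) = -9 + 1/(2 - 6) = -9 + 1/(-4) = -9 - 1/4 = -37/4)
((-3*(-4)*(-3))*X(P(-3, -5)))*14 = ((-3*(-4)*(-3))*(-37/4))*14 = ((12*(-3))*(-37/4))*14 = -36*(-37/4)*14 = 333*14 = 4662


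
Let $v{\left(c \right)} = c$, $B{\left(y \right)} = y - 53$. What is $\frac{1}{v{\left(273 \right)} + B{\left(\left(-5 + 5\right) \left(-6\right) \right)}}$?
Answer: $\frac{1}{220} \approx 0.0045455$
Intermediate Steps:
$B{\left(y \right)} = -53 + y$ ($B{\left(y \right)} = y - 53 = -53 + y$)
$\frac{1}{v{\left(273 \right)} + B{\left(\left(-5 + 5\right) \left(-6\right) \right)}} = \frac{1}{273 - \left(53 - \left(-5 + 5\right) \left(-6\right)\right)} = \frac{1}{273 + \left(-53 + 0 \left(-6\right)\right)} = \frac{1}{273 + \left(-53 + 0\right)} = \frac{1}{273 - 53} = \frac{1}{220}$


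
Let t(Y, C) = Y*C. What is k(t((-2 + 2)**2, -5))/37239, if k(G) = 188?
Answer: 188/37239 ≈ 0.0050485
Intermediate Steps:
t(Y, C) = C*Y
k(t((-2 + 2)**2, -5))/37239 = 188/37239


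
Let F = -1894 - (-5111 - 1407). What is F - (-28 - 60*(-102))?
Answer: -1468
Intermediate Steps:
F = 4624 (F = -1894 - 1*(-6518) = -1894 + 6518 = 4624)
F - (-28 - 60*(-102)) = 4624 - (-28 - 60*(-102)) = 4624 - (-28 + 6120) = 4624 - 1*6092 = 4624 - 6092 = -1468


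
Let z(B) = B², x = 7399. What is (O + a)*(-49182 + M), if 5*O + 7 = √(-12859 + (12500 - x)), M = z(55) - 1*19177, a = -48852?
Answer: 15958940178/5 - 196002*I*√862/5 ≈ 3.1918e+9 - 1.1509e+6*I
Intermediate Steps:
M = -16152 (M = 55² - 1*19177 = 3025 - 19177 = -16152)
O = -7/5 + 3*I*√862/5 (O = -7/5 + √(-12859 + (12500 - 1*7399))/5 = -7/5 + √(-12859 + (12500 - 7399))/5 = -7/5 + √(-12859 + 5101)/5 = -7/5 + √(-7758)/5 = -7/5 + (3*I*√862)/5 = -7/5 + 3*I*√862/5 ≈ -1.4 + 17.616*I)
(O + a)*(-49182 + M) = ((-7/5 + 3*I*√862/5) - 48852)*(-49182 - 16152) = (-244267/5 + 3*I*√862/5)*(-65334) = 15958940178/5 - 196002*I*√862/5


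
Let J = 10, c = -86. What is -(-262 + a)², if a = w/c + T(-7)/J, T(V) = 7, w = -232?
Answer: -12365217601/184900 ≈ -66875.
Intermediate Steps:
a = 1461/430 (a = -232/(-86) + 7/10 = -232*(-1/86) + 7*(⅒) = 116/43 + 7/10 = 1461/430 ≈ 3.3977)
-(-262 + a)² = -(-262 + 1461/430)² = -(-111199/430)² = -1*12365217601/184900 = -12365217601/184900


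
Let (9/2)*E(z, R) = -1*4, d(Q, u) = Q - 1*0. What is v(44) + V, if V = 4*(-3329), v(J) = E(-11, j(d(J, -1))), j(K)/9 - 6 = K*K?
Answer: -119852/9 ≈ -13317.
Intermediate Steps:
d(Q, u) = Q (d(Q, u) = Q + 0 = Q)
j(K) = 54 + 9*K² (j(K) = 54 + 9*(K*K) = 54 + 9*K²)
E(z, R) = -8/9 (E(z, R) = 2*(-1*4)/9 = (2/9)*(-4) = -8/9)
v(J) = -8/9
V = -13316
v(44) + V = -8/9 - 13316 = -119852/9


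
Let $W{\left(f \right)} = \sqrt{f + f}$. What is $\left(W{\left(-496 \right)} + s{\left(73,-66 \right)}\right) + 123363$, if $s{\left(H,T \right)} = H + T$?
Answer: $123370 + 4 i \sqrt{62} \approx 1.2337 \cdot 10^{5} + 31.496 i$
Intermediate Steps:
$W{\left(f \right)} = \sqrt{2} \sqrt{f}$ ($W{\left(f \right)} = \sqrt{2 f} = \sqrt{2} \sqrt{f}$)
$\left(W{\left(-496 \right)} + s{\left(73,-66 \right)}\right) + 123363 = \left(\sqrt{2} \sqrt{-496} + \left(73 - 66\right)\right) + 123363 = \left(\sqrt{2} \cdot 4 i \sqrt{31} + 7\right) + 123363 = \left(4 i \sqrt{62} + 7\right) + 123363 = \left(7 + 4 i \sqrt{62}\right) + 123363 = 123370 + 4 i \sqrt{62}$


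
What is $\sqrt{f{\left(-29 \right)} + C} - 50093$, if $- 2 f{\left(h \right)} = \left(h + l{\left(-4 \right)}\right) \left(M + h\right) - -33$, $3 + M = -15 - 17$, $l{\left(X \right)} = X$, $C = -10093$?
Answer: $-50093 + \frac{i \sqrt{44662}}{2} \approx -50093.0 + 105.67 i$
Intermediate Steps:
$M = -35$ ($M = -3 - 32 = -35$)
$f{\left(h \right)} = - \frac{33}{2} - \frac{\left(-35 + h\right) \left(-4 + h\right)}{2}$ ($f{\left(h \right)} = - \frac{\left(h - 4\right) \left(-35 + h\right) - -33}{2} = - \frac{\left(-4 + h\right) \left(-35 + h\right) + 33}{2} = - \frac{\left(-35 + h\right) \left(-4 + h\right) + 33}{2} = - \frac{33 + \left(-35 + h\right) \left(-4 + h\right)}{2} = - \frac{33}{2} - \frac{\left(-35 + h\right) \left(-4 + h\right)}{2}$)
$\sqrt{f{\left(-29 \right)} + C} - 50093 = \sqrt{\left(- \frac{173}{2} - \frac{\left(-29\right)^{2}}{2} + \frac{39}{2} \left(-29\right)\right) - 10093} - 50093 = \sqrt{\left(- \frac{173}{2} - \frac{841}{2} - \frac{1131}{2}\right) - 10093} - 50093 = \sqrt{- \frac{2145}{2} - 10093} - 50093 = \sqrt{- \frac{22331}{2}} - 50093 = \frac{i \sqrt{44662}}{2} - 50093 = -50093 + \frac{i \sqrt{44662}}{2}$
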